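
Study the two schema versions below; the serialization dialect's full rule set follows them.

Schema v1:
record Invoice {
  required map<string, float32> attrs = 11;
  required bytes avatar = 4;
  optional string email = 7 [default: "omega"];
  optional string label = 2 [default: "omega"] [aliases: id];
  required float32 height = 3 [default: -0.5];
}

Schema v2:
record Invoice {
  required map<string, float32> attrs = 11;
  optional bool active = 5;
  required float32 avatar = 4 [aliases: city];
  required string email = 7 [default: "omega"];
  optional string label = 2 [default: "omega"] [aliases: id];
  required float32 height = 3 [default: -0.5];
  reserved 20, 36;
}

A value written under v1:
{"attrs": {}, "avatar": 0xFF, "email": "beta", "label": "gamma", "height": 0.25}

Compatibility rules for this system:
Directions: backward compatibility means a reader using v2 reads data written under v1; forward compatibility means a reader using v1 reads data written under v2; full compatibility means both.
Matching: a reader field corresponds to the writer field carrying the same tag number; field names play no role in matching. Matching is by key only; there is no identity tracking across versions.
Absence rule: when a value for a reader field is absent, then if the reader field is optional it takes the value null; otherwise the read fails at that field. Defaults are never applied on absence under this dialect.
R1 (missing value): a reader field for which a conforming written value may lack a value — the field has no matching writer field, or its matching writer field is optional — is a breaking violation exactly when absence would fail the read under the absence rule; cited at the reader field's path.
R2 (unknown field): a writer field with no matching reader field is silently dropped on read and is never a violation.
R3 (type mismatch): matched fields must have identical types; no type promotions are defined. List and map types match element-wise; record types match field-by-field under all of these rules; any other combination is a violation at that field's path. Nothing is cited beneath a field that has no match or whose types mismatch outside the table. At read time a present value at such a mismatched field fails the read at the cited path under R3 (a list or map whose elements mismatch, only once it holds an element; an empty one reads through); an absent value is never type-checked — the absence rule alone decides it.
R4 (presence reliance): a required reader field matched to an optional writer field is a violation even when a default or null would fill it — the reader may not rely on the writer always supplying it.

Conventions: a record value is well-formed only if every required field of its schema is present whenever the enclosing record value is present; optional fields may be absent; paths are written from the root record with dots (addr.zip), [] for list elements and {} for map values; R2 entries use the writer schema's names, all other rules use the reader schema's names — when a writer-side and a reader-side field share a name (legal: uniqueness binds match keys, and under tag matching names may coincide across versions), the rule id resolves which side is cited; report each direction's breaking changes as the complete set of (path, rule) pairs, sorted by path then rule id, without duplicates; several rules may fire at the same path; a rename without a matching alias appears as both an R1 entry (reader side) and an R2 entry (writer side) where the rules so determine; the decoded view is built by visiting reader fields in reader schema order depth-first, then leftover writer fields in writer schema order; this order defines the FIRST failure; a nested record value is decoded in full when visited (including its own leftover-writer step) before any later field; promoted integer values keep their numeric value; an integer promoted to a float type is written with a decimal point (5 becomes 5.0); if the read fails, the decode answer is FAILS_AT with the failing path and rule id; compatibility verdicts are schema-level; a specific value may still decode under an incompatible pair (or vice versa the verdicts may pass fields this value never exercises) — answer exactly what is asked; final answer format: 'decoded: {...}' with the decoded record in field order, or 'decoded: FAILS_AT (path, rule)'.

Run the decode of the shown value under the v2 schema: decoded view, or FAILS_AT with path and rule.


in Invoice below, arrows point writer -> reader
decode (reader v2):
  attrs := {}
  active := null (missing; optional => null)
  read fails at avatar under R3
  => FAILS_AT (avatar, R3)
checking off the Invoice differences that do not matter here:
  field email in record Invoice: optional changed to required -> matters for Invoice compatibility verdicts, not for this value's decode
  added field active to record Invoice: optional bool, tag 5 (in v2 it sits immediately before avatar) -> inert under this dialect — no rule fires on Invoice and the result does not move

decoded: FAILS_AT (avatar, R3)


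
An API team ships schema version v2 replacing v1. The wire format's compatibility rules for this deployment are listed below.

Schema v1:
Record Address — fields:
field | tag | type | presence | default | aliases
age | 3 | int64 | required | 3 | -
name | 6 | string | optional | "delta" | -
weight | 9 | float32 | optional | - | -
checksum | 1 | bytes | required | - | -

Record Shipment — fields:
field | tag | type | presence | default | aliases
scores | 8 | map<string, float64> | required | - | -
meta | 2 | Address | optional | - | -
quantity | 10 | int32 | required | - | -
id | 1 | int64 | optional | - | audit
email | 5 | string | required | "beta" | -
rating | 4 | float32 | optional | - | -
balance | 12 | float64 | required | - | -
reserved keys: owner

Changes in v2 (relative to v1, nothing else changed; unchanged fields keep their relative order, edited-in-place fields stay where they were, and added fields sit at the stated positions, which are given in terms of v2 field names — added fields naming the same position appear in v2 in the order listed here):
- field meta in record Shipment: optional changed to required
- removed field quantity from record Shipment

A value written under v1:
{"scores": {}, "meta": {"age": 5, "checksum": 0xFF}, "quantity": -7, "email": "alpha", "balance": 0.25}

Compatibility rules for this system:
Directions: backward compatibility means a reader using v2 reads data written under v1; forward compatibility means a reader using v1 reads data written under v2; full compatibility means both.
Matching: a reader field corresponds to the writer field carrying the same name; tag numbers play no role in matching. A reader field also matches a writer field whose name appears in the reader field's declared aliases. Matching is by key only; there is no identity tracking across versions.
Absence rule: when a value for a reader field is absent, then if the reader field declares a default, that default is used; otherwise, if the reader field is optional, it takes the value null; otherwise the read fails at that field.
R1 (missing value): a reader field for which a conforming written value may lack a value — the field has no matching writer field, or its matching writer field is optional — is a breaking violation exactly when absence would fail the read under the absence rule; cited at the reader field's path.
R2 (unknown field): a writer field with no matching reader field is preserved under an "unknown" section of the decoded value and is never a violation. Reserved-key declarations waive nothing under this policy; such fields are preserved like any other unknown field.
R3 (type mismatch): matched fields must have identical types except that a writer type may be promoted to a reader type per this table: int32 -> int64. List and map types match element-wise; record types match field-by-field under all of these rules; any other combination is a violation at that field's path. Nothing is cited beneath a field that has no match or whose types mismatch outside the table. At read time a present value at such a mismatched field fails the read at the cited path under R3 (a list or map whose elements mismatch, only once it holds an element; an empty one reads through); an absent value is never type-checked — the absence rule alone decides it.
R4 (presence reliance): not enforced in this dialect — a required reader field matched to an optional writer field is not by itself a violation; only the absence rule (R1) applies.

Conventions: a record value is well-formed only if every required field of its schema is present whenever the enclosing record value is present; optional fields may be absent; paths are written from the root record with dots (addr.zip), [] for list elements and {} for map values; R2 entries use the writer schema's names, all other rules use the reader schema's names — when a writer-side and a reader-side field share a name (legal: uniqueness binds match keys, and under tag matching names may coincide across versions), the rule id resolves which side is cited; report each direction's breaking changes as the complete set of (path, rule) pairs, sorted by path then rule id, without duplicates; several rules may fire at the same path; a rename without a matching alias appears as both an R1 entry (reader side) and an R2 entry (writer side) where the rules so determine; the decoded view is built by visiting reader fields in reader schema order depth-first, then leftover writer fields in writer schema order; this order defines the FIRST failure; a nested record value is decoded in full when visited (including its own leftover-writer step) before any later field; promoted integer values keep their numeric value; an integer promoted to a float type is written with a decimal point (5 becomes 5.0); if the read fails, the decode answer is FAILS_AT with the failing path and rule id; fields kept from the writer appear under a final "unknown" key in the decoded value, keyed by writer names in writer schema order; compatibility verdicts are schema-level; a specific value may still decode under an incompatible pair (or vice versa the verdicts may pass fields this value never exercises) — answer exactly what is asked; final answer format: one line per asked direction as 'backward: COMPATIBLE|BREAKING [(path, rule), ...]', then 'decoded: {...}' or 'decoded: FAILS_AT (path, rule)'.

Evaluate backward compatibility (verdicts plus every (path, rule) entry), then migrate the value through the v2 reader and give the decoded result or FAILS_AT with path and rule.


in Shipment below, arrows point writer -> reader
backward on Shipment — v2 reading data written by v1:
  map<string, float64> -> map<string, float64>, writer required: scores aligns to scores
  Address -> Address, writer optional: meta aligns to meta
  int64 -> int64, writer optional: id aligns to id
  string -> string, writer required: email aligns to email
  float32 -> float32, writer optional: rating aligns to rating
  float64 -> float64, writer required: balance aligns to balance
  quantity (writer side), unknown to reader
  int64 -> int64, writer required: meta.age aligns to meta.age
  string -> string, writer optional: meta.name aligns to meta.name
  float32 -> float32, writer optional: meta.weight aligns to meta.weight
  bytes -> bytes, writer required: meta.checksum aligns to meta.checksum
  violation R1 at meta
  => 1 violation(s): backward is BREAKING for Shipment
decode walk for Shipment under reader schema v2:
  scores := {}
  meta.age := 5
  meta.name := "delta" (no value, default fills)
  meta.weight := null (not supplied -> null)
  meta.checksum := 0xFF
  id := null (not supplied -> null)
  email := "alpha"
  rating := null (not supplied -> null)
  balance := 0.25
  writer quantity: kept under "unknown"
  => decoded: {"scores": {}, "meta": {"age": 5, "name": "delta", "weight": null, "checksum": 0xFF}, "id": null, "email": "alpha", "rating": null, "balance": 0.25, "unknown": {"quantity": -7}}

backward: BREAKING [(meta, R1)]; decoded: {"scores": {}, "meta": {"age": 5, "name": "delta", "weight": null, "checksum": 0xFF}, "id": null, "email": "alpha", "rating": null, "balance": 0.25, "unknown": {"quantity": -7}}


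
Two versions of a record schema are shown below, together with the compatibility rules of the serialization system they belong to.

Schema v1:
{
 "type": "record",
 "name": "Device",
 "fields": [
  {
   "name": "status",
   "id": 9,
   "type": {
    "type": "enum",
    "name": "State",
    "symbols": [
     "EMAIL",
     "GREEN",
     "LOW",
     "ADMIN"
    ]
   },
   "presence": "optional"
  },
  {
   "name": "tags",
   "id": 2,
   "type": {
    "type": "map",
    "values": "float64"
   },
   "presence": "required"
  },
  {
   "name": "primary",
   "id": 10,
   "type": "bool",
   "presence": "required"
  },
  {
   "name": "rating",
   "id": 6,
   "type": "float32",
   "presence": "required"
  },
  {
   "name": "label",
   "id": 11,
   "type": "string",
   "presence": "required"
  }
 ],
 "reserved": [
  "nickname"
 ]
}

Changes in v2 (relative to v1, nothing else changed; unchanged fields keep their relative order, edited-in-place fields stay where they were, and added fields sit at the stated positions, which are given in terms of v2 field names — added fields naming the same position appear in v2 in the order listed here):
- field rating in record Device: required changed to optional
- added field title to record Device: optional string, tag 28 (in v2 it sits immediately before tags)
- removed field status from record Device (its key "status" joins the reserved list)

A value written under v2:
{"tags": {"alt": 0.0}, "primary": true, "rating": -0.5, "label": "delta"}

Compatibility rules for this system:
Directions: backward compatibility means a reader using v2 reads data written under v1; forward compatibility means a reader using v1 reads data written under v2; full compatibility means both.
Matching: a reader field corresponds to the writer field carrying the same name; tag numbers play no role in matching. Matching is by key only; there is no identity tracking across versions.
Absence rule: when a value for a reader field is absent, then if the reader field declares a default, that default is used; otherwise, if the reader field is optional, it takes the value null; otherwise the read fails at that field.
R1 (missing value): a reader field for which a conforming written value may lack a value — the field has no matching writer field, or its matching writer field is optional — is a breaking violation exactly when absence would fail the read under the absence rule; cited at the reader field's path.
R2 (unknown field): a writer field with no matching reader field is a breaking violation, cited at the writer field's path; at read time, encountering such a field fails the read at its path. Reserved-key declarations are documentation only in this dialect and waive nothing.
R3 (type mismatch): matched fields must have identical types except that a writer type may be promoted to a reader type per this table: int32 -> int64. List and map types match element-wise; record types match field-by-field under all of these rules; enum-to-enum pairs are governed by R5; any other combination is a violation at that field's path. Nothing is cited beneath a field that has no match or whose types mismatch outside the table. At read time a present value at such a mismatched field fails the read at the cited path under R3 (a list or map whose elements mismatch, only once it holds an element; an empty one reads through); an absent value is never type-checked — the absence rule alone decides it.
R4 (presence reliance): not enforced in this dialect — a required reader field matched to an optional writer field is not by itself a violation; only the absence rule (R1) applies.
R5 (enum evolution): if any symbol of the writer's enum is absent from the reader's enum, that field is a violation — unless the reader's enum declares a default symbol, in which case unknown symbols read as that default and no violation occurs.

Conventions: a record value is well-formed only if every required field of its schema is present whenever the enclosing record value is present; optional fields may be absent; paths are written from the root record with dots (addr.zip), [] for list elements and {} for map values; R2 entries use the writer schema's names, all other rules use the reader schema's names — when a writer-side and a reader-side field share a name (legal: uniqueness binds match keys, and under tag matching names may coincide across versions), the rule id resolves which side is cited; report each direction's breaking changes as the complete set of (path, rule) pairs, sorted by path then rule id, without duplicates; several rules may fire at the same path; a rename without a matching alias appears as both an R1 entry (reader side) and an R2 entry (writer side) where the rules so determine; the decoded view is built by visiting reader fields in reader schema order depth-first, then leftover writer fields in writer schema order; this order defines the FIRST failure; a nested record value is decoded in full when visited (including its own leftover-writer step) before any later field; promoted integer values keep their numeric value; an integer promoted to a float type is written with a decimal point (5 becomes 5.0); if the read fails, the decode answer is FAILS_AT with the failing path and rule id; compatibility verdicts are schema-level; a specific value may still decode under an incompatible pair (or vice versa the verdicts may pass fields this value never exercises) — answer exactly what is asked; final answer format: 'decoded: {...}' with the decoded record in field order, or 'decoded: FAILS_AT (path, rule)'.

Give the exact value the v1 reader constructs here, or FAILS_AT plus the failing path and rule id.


decoded: {"status": null, "tags": {"alt": 0.0}, "primary": true, "rating": -0.5, "label": "delta"}

in Device below, arrows point writer -> reader
migrating the Device value to v1:
  status := null (not supplied -> null)
  tags := {"alt": 0.0}
  primary := true
  rating := -0.5
  label := "delta"
  => decoded: {"status": null, "tags": {"alt": 0.0}, "primary": true, "rating": -0.5, "label": "delta"}
checking off the Device differences that do not matter here:
  field rating in record Device: required changed to optional -> affects the rule determinations only; this particular Device value decodes identically
  added field title to record Device: optional string, tag 28 (in v2 it sits immediately before tags) -> affects the rule determinations only; this particular Device value decodes identically
  removed field status from record Device (its key "status" joins the reserved list) -> affects the rule determinations only; this particular Device value decodes identically


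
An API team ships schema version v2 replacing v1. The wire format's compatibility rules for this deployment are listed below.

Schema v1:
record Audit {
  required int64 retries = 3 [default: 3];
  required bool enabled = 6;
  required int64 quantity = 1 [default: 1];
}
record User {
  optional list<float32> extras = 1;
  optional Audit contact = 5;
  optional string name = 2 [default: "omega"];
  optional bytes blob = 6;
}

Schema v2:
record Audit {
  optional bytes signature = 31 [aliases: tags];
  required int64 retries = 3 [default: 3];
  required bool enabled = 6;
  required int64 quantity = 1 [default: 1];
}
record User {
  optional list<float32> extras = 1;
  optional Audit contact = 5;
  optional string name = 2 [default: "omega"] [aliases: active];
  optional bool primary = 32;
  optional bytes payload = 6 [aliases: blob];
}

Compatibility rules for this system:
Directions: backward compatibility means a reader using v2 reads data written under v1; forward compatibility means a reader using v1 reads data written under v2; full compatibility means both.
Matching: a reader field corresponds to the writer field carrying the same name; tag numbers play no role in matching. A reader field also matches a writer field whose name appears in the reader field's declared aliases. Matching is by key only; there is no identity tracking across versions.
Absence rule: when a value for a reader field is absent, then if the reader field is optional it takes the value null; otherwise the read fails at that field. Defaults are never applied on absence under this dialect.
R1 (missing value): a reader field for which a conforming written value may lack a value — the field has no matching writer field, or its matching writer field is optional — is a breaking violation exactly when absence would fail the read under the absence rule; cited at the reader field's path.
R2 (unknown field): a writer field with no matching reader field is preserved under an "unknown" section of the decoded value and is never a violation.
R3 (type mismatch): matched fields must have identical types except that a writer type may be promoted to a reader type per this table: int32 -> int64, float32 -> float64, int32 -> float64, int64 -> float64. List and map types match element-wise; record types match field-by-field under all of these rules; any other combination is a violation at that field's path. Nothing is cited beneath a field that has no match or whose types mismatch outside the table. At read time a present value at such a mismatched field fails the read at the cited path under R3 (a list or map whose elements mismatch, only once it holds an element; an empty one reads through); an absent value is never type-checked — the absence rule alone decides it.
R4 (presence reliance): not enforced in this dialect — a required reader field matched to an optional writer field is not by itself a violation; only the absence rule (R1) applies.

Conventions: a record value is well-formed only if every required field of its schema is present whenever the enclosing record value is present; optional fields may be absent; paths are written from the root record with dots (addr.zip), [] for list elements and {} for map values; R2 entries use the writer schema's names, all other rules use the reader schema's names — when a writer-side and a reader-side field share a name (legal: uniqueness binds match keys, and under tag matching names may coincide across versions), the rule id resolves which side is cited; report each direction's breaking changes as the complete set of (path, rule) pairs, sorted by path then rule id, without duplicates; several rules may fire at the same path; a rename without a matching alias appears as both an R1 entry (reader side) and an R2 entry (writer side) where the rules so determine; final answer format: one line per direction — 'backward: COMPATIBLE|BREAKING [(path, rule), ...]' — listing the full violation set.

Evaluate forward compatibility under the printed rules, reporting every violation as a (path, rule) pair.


forward: COMPATIBLE []

in User below, arrows point writer -> reader
checking forward for User: reader v1 against writer v2:
  extras: list<float32> -> list<float32>, writer optional; from extras
  contact: Audit -> Audit, writer optional; from contact
  name: string -> string, writer optional; from name
  no writer field matches reader blob
  writer primary: unknown to reader
  writer payload: unknown to reader
  contact.retries: int64 -> int64, writer required; from contact.retries
  contact.enabled: bool -> bool, writer required; from contact.enabled
  contact.quantity: int64 -> int64, writer required; from contact.quantity
  writer contact.signature: unknown to reader
  => forward: COMPATIBLE
the rest of the User diff is inert for this question:
  added field primary to record User: optional bool, tag 32 (in v2 it sits immediately before payload) -> inert for the asked User verdict: nothing fires
  added field signature to record Audit: optional bytes, tag 31 (in v2 it sits immediately before retries) -> inert for the asked User verdict: nothing fires
  renamed field blob to payload in record User (alias blob declared on the renamed field) -> inert for the asked User verdict: nothing fires


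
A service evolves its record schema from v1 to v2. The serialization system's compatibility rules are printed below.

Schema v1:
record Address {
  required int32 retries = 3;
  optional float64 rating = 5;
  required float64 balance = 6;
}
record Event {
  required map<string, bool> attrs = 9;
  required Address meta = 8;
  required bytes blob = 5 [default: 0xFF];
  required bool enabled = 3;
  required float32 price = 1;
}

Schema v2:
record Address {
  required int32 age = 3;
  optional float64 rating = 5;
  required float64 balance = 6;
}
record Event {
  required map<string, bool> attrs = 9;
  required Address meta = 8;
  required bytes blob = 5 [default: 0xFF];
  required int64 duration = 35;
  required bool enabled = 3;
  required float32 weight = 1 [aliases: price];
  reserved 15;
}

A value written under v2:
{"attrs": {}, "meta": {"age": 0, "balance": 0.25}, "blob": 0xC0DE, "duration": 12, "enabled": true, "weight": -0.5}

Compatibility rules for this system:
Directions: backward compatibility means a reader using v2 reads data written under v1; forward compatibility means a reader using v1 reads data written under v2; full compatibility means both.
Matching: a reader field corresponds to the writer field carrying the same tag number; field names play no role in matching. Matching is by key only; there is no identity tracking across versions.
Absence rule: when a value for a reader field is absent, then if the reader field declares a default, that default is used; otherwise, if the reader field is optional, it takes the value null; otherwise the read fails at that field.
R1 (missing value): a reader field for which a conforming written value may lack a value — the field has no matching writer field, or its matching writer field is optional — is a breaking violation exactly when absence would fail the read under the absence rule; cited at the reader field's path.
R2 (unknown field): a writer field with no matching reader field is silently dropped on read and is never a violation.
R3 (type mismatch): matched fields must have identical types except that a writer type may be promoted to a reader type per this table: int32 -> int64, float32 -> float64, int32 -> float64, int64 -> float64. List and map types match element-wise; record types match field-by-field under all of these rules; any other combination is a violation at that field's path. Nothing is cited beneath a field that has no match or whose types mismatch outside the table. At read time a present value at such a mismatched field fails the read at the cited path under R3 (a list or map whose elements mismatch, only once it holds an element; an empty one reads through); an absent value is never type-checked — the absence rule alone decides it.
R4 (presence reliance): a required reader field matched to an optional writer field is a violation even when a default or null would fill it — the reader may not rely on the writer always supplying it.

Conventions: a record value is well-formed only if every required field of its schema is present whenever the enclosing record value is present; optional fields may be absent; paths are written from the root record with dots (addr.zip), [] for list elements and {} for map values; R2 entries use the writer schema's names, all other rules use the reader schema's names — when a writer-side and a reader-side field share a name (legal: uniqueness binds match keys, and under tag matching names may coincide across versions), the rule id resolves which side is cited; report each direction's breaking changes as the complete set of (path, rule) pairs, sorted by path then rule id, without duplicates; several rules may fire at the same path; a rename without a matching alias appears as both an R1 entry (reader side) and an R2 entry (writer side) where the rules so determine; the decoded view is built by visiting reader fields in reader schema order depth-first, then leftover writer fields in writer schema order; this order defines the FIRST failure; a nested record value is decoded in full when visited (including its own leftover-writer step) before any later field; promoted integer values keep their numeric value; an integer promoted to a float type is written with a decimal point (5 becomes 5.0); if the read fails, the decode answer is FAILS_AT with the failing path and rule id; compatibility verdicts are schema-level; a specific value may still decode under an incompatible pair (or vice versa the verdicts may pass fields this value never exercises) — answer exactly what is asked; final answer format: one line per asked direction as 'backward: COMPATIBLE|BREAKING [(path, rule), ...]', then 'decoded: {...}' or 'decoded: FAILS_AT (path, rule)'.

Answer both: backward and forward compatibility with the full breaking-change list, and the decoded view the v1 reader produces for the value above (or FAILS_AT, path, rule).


arrows below run writer -> reader for Event
backward pass over Event, reader schema v2, writer schema v1:
  attrs: map<string, bool> -> map<string, bool>, writer required; from attrs
  meta: Address -> Address, writer required; from meta
  blob: bytes -> bytes, writer required; from blob
  duration: no writer-side match
  enabled: bool -> bool, writer required; from enabled
  weight: float32 -> float32, writer required; from price
  meta.age: int32 -> int32, writer required; from meta.retries
  meta.rating: float64 -> float64, writer optional; from meta.rating
  meta.balance: float64 -> float64, writer required; from meta.balance
  breaking: (duration, R1)
  backward on Event therefore BREAKING (1)
forward pass over Event, reader schema v1, writer schema v2:
  attrs: map<string, bool> -> map<string, bool>, writer required; from attrs
  meta: Address -> Address, writer required; from meta
  blob: bytes -> bytes, writer required; from blob
  enabled: bool -> bool, writer required; from enabled
  price: float32 -> float32, writer required; from weight
  writer field duration has no reader counterpart
  meta.retries: int32 -> int32, writer required; from meta.age
  meta.rating: float64 -> float64, writer optional; from meta.rating
  meta.balance: float64 -> float64, writer required; from meta.balance
  => forward: COMPATIBLE
decode (reader v1):
  attrs := {}
  meta.retries := 0 (from writer age)
  meta.rating := null (absent, optional -> null)
  meta.balance := 0.25
  blob := 0xC0DE
  enabled := true
  price := -0.5 (from writer weight)
  writer duration: unknown -> dropped
  => decoded: {"attrs": {}, "meta": {"retries": 0, "rating": null, "balance": 0.25}, "blob": 0xC0DE, "enabled": true, "price": -0.5}

backward: BREAKING [(duration, R1)]; forward: COMPATIBLE []; decoded: {"attrs": {}, "meta": {"retries": 0, "rating": null, "balance": 0.25}, "blob": 0xC0DE, "enabled": true, "price": -0.5}


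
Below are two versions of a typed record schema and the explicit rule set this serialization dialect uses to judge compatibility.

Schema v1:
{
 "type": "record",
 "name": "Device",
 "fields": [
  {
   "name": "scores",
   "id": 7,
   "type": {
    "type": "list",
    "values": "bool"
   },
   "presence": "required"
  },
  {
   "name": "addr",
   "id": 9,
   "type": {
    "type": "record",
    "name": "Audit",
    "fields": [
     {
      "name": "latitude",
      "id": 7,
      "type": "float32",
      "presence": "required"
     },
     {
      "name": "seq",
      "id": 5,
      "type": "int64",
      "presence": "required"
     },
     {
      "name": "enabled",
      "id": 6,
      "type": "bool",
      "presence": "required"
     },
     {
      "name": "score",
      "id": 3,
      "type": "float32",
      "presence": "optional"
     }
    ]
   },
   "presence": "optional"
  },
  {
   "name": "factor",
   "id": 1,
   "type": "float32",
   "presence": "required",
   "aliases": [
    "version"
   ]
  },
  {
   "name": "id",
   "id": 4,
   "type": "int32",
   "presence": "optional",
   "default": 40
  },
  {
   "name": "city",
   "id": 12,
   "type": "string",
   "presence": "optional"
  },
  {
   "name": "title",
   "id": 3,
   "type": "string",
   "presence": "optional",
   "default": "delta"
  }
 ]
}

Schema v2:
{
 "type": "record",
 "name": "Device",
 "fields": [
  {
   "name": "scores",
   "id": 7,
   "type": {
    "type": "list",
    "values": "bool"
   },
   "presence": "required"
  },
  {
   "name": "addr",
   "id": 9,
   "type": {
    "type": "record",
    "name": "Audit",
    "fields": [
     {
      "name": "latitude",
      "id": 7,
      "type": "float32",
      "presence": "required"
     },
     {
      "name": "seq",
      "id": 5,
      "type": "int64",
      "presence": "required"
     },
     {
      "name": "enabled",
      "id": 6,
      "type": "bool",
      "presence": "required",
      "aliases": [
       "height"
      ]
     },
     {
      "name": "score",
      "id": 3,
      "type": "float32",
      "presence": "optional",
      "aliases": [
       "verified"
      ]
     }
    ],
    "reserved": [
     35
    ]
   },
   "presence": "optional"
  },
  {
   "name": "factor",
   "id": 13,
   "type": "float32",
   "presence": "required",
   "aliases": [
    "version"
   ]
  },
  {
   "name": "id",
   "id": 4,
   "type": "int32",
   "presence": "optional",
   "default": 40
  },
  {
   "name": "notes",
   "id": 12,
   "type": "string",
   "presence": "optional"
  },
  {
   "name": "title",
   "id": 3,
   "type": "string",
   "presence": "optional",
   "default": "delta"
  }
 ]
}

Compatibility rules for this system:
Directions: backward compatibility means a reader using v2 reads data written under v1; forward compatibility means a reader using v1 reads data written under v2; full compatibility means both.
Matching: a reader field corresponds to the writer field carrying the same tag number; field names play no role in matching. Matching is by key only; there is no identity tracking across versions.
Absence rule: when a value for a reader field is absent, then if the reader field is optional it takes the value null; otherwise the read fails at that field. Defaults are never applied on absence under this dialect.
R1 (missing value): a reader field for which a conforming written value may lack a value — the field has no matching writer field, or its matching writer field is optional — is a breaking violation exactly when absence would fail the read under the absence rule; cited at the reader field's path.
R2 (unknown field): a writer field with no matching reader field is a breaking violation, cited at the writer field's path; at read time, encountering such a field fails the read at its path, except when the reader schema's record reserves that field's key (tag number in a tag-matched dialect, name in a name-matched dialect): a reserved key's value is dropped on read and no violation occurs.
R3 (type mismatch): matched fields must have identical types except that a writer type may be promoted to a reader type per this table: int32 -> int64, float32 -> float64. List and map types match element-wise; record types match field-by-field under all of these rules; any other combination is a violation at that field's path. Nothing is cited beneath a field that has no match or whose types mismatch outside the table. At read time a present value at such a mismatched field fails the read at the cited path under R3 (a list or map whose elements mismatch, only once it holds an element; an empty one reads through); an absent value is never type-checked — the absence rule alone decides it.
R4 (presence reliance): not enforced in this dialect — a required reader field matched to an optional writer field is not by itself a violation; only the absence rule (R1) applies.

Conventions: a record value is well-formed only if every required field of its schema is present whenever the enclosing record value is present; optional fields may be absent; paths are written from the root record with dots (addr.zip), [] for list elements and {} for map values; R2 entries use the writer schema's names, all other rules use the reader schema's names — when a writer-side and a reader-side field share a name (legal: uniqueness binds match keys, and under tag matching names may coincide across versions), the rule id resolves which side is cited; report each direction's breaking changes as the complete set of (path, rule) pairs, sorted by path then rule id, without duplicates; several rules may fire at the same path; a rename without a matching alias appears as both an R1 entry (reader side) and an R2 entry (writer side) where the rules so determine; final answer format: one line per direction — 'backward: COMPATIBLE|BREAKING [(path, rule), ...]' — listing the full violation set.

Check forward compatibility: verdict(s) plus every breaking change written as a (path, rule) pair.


the writer's type comes first in each Device pair
forward on Device — v1 reading data written by v2:
  scores: list<bool> -> list<bool>, writer required; from scores
  addr: Audit -> Audit, writer optional; from addr
  no writer field matches reader factor
  id: int32 -> int32, writer optional; from id
  city: string -> string, writer optional; from notes
  title: string -> string, writer optional; from title
  writer factor: unknown to reader
  addr.latitude: float32 -> float32, writer required; from addr.latitude
  addr.seq: int64 -> int64, writer required; from addr.seq
  addr.enabled: bool -> bool, writer required; from addr.enabled
  addr.score: float32 -> float32, writer optional; from addr.score
  rule R1 violated at factor
  rule R2 violated at factor
  => 2 violation(s): forward is BREAKING for Device
ruling out the remaining Device differences:
  renamed field city to notes in record Device -> no rule fires on it in Device's dialect; the asked verdict holds

forward: BREAKING [(factor, R1), (factor, R2)]


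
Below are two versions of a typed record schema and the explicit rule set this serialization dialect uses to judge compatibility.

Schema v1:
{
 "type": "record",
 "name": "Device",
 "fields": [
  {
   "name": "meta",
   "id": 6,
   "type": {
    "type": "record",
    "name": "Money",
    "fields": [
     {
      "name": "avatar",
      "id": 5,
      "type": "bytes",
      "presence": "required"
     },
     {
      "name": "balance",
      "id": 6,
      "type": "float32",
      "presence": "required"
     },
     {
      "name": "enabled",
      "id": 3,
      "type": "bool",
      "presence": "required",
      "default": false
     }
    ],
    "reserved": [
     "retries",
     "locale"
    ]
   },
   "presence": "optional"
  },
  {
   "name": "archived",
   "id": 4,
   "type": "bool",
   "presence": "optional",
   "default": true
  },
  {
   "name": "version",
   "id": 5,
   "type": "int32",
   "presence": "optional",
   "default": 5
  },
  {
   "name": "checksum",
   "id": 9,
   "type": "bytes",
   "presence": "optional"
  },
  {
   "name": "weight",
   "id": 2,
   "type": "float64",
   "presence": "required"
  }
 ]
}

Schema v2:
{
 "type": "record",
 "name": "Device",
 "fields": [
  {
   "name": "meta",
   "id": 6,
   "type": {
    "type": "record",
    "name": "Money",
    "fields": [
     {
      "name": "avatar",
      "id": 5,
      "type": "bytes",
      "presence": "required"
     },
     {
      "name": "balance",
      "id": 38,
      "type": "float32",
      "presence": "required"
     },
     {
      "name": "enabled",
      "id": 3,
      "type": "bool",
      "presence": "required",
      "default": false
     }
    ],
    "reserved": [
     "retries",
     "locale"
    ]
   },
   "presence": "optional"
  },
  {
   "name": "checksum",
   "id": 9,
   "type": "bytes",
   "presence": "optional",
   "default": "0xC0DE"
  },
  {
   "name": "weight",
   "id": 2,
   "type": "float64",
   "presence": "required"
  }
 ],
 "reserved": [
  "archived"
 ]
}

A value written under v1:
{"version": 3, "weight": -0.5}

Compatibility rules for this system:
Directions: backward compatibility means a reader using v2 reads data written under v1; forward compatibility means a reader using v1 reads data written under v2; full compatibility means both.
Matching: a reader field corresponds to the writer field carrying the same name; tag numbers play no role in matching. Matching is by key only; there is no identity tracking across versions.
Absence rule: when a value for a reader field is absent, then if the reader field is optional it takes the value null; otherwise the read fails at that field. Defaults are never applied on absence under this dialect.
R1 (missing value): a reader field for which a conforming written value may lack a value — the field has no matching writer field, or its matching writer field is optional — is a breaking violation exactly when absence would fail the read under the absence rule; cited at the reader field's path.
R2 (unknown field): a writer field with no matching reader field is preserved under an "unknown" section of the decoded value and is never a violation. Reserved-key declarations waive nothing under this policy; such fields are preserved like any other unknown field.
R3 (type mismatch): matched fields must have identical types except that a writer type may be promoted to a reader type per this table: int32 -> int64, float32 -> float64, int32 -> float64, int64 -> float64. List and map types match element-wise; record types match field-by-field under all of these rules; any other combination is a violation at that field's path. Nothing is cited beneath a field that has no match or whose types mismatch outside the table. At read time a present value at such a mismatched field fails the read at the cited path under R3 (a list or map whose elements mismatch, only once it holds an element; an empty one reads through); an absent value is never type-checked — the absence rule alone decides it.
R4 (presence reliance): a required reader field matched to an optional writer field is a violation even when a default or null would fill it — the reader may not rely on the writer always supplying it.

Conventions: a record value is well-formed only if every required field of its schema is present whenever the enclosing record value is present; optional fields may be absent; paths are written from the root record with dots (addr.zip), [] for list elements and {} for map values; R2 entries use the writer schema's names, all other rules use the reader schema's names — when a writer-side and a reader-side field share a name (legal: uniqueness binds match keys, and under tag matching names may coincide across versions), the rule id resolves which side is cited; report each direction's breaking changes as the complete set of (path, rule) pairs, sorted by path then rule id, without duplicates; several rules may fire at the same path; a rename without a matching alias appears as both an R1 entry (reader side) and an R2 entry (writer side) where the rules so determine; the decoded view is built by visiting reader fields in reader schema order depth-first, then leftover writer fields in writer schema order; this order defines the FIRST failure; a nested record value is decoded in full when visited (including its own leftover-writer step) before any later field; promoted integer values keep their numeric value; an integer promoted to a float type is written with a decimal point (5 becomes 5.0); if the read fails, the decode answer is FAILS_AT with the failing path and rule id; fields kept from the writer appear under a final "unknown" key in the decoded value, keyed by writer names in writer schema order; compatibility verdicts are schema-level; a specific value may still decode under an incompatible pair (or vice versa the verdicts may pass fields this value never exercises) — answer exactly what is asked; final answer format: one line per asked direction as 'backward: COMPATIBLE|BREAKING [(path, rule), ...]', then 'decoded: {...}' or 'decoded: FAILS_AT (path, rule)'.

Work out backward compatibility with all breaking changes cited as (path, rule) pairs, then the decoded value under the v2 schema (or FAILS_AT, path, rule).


the writer's type comes first in each Device pair
checking backward for Device: reader v2 against writer v1:
  writer optional, Money -> Money: reader meta maps from writer meta
  writer optional, bytes -> bytes: reader checksum maps from writer checksum
  writer required, float64 -> float64: reader weight maps from writer weight
  writer archived: unknown to reader
  writer version: unknown to reader
  writer required, bytes -> bytes: reader meta.avatar maps from writer meta.avatar
  writer required, float32 -> float32: reader meta.balance maps from writer meta.balance
  writer required, bool -> bool: reader meta.enabled maps from writer meta.enabled
  => backward verdict for Device: COMPATIBLE, no violations
migrating the Device value to v2:
  meta := null (not supplied -> null)
  checksum := null (not supplied -> null)
  weight := -0.5
  writer version: kept under "unknown"
  => decoded: {"meta": null, "checksum": null, "weight": -0.5, "unknown": {"version": 3}}
the other Device changes do not affect what is asked:
  field balance in record Money: tag 6 changed to 38 -> fires no rule on Device, leaving the asked answer as it is
  field checksum in record Device: default set to 0xC0DE -> fires no rule on Device, leaving the asked answer as it is

backward: COMPATIBLE []; decoded: {"meta": null, "checksum": null, "weight": -0.5, "unknown": {"version": 3}}
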